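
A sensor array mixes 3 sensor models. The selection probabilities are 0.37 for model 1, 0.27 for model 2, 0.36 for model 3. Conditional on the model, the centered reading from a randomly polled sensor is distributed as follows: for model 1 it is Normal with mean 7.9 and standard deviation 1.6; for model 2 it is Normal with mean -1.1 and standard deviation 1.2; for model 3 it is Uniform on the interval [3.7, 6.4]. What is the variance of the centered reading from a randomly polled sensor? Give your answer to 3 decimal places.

14.405

Per component, 1: μ=7.9, E[X²]=64.97; 2: μ=-1.1, E[X²]=2.65; 3: μ=5.05, E[X²]=26.11.
E[X] = 0.37·7.9 + 0.27·-1.1 + 0.36·5.05 = 4.444.
E[X²] = 0.37·64.97 + 0.27·2.65 + 0.36·26.11 = 34.154.
Var(X) = E[X²] − (E[X])² = 34.154 − 19.7491 = 14.4049.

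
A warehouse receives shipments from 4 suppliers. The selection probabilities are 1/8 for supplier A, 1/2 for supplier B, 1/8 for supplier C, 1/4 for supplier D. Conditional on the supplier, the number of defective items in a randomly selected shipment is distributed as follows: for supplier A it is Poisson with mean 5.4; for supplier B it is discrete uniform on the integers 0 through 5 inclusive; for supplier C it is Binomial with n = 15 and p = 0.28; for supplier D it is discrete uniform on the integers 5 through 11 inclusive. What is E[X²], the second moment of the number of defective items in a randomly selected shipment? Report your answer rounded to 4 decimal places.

28.4863

For each component E[X²] = Var + (mean)², giving A: 34.56; B: 9.16667; C: 20.664; D: 68.
Overall E[X²] = 0.125·34.56 + 0.5·9.16667 + 0.125·20.664 + 0.25·68 = 28.4863.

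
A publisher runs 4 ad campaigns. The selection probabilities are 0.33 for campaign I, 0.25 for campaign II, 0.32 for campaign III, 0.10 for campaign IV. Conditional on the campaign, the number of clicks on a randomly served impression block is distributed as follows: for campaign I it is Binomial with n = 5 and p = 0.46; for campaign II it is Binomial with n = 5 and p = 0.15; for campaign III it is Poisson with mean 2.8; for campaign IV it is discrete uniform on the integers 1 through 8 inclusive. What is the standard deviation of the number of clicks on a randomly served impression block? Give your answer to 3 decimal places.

Per component, I: μ=2.3, E[X²]=6.532; II: μ=0.75, E[X²]=1.2; III: μ=2.8, E[X²]=10.64; IV: μ=4.5, E[X²]=25.5.
E[X] = 0.33·2.3 + 0.25·0.75 + 0.32·2.8 + 0.1·4.5 = 2.2925.
E[X²] = 0.33·6.532 + 0.25·1.2 + 0.32·10.64 + 0.1·25.5 = 8.41036.
Var(X) = E[X²] − (E[X])² = 8.41036 − 5.25556 = 3.1548.
SD(X) = √3.1548 = 1.77618.

1.776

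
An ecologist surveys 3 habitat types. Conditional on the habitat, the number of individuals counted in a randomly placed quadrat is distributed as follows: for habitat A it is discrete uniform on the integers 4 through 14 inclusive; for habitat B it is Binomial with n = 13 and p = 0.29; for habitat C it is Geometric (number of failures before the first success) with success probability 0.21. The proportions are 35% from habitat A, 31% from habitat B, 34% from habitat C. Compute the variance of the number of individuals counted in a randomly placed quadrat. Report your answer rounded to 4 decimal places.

Per component, A: μ=9, E[X²]=91; B: μ=3.77, E[X²]=16.8896; C: μ=3.7619, E[X²]=32.0658.
E[X] = 0.35·9 + 0.31·3.77 + 0.34·3.7619 = 5.59775.
E[X²] = 0.35·91 + 0.31·16.8896 + 0.34·32.0658 = 47.9881.
Var(X) = E[X²] − (E[X])² = 47.9881 − 31.3348 = 16.6534.

16.6534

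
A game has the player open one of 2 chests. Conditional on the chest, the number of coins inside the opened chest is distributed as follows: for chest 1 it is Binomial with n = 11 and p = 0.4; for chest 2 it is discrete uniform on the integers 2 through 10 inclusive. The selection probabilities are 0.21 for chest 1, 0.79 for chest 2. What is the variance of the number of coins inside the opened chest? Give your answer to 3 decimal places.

Per component, 1: μ=4.4, E[X²]=22; 2: μ=6, E[X²]=42.6667.
E[X] = 0.21·4.4 + 0.79·6 = 5.664.
E[X²] = 0.21·22 + 0.79·42.6667 = 38.3267.
Var(X) = E[X²] − (E[X])² = 38.3267 − 32.0809 = 6.24577.

6.246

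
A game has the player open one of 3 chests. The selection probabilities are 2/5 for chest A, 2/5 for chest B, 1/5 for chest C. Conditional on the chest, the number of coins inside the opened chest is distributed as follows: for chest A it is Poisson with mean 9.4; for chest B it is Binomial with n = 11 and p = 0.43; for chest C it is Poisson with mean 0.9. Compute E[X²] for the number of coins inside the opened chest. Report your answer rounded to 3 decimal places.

For each component E[X²] = Var + (mean)², giving A: 97.76; B: 25.069; C: 1.71.
Overall E[X²] = 0.4·97.76 + 0.4·25.069 + 0.2·1.71 = 49.4736.

49.474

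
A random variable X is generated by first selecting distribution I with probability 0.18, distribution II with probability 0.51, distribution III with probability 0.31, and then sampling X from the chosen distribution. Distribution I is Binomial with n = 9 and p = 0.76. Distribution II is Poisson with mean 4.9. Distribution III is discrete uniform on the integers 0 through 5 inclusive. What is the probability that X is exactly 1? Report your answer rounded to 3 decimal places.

0.070

Conditional on each component, P(X = 1): I: 7.52915e-05; II: 0.0364883; III: 0.166667.
By total probability, P(X = 1) = 0.18·7.52915e-05 + 0.51·0.0364883 + 0.31·0.166667 = 0.0702892.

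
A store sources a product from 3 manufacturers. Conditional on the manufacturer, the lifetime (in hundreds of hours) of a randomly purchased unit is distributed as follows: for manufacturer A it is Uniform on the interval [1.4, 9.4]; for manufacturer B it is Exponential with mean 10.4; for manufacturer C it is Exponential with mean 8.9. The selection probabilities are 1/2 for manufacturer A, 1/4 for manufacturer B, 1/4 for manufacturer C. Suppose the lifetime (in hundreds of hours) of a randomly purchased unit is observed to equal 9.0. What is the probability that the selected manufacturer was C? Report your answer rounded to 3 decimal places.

0.123

Likelihoods f(9.0 | ·): A: 0.125; B: 0.0404702; C: 0.0408729.
Posterior ∝ prior × likelihood. Numerator for C: 0.25·0.0408729 = 0.0102182.
Normalizing constant: 0.5·0.125 + 0.25·0.0404702 + 0.25·0.0408729 = 0.0828358.
P(C | observation) = 0.0102182 / 0.0828358 = 0.123355.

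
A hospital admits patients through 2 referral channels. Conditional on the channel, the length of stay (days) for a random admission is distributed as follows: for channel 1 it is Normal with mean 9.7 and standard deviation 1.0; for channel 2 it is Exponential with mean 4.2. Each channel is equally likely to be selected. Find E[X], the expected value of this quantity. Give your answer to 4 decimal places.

Component means — 1: 9.7; 2: 4.2.
E[X] = 0.5·9.7 + 0.5·4.2 = 6.95.

6.9500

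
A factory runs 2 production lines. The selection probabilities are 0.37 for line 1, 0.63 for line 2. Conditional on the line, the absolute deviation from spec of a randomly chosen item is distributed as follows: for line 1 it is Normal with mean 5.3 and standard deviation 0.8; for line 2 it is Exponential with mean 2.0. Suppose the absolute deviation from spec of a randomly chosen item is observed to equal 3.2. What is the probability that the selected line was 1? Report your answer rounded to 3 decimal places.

0.085

Likelihoods f(3.2 | ·): 1: 0.0159052; 2: 0.100948.
Posterior ∝ prior × likelihood. Numerator for 1: 0.37·0.0159052 = 0.00588493.
Normalizing constant: 0.37·0.0159052 + 0.63·0.100948 = 0.0694823.
P(1 | observation) = 0.00588493 / 0.0694823 = 0.0846968.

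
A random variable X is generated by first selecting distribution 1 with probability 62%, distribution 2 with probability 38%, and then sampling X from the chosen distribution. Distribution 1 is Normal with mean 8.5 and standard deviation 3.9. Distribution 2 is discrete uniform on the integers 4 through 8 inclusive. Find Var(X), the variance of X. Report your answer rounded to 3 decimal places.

11.663

Per component, 1: μ=8.5, E[X²]=87.46; 2: μ=6, E[X²]=38.
E[X] = 0.62·8.5 + 0.38·6 = 7.55.
E[X²] = 0.62·87.46 + 0.38·38 = 68.6652.
Var(X) = E[X²] − (E[X])² = 68.6652 − 57.0025 = 11.6627.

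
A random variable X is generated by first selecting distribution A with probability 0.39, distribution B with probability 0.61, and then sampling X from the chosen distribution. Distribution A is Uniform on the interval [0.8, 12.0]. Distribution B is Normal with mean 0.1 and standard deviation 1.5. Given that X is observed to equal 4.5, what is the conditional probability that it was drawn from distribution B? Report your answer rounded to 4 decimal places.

0.0593

Likelihoods f(4.5 | ·): A: 0.0892857; B: 0.0036007.
Posterior ∝ prior × likelihood. Numerator for B: 0.61·0.0036007 = 0.00219643.
Normalizing constant: 0.39·0.0892857 + 0.61·0.0036007 = 0.0370179.
P(B | observation) = 0.00219643 / 0.0370179 = 0.0593343.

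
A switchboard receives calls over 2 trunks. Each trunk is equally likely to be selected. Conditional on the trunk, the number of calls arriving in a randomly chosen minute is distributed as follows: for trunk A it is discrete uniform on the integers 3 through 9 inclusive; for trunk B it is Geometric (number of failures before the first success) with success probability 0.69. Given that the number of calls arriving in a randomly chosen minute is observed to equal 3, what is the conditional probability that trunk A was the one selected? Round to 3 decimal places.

Likelihoods P(X=3 | ·): A: 0.142857; B: 0.0205558.
Posterior ∝ prior × likelihood. Numerator for A: 0.5·0.142857 = 0.0714286.
Normalizing constant: 0.5·0.142857 + 0.5·0.0205558 = 0.0817065.
P(A | observation) = 0.0714286 / 0.0817065 = 0.87421.

0.874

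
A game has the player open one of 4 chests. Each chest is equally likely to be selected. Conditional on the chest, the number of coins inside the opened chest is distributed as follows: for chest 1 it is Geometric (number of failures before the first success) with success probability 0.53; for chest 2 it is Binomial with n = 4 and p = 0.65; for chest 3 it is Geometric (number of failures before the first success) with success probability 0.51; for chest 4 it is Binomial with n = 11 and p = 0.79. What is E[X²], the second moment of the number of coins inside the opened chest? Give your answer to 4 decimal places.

For each component E[X²] = Var + (mean)², giving 1: 2.45959; 2: 7.67; 3: 2.807; 4: 77.341.
Overall E[X²] = 0.25·2.45959 + 0.25·7.67 + 0.25·2.807 + 0.25·77.341 = 22.5694.

22.5694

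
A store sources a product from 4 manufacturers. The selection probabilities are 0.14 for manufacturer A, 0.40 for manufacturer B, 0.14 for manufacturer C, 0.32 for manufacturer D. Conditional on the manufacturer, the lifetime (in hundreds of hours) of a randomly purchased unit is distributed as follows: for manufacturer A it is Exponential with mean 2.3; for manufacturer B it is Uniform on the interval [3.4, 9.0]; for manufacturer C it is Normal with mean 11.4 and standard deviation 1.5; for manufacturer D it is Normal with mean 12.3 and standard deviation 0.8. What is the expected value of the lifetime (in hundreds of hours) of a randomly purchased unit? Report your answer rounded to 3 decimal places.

8.334

Component means — A: 2.3; B: 6.2; C: 11.4; D: 12.3.
E[X] = 0.14·2.3 + 0.4·6.2 + 0.14·11.4 + 0.32·12.3 = 8.334.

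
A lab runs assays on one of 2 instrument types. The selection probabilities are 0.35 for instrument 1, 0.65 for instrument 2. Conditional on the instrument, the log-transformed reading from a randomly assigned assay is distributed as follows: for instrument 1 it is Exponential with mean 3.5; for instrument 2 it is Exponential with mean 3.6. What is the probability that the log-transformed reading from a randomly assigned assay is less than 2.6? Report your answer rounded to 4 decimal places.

0.5178

Conditional on each instrument, P(X < 2.6): 1: 0.524247; 2: 0.514328.
By total probability, P(X < 2.6) = 0.35·0.524247 + 0.65·0.514328 = 0.5178.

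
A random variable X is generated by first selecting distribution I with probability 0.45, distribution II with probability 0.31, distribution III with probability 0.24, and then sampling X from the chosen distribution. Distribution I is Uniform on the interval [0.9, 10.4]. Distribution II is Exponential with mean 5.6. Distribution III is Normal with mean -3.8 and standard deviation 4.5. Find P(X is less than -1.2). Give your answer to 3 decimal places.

0.172

Conditional on each component, P(X < -1.2): I: 0; II: 0; III: 0.718293.
By total probability, P(X < -1.2) = 0.45·0 + 0.31·0 + 0.24·0.718293 = 0.17239.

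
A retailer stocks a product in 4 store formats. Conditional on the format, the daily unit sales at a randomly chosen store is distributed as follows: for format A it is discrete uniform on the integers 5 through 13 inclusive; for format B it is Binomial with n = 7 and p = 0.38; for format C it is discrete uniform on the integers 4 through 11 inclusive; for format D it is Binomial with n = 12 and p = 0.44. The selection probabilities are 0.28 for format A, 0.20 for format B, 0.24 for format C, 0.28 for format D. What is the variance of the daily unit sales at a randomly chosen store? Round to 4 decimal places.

9.6115

Per component, A: μ=9, E[X²]=87.6667; B: μ=2.66, E[X²]=8.7248; C: μ=7.5, E[X²]=61.5; D: μ=5.28, E[X²]=30.8352.
E[X] = 0.28·9 + 0.2·2.66 + 0.24·7.5 + 0.28·5.28 = 6.3304.
E[X²] = 0.28·87.6667 + 0.2·8.7248 + 0.24·61.5 + 0.28·30.8352 = 49.6855.
Var(X) = E[X²] − (E[X])² = 49.6855 − 40.074 = 9.61152.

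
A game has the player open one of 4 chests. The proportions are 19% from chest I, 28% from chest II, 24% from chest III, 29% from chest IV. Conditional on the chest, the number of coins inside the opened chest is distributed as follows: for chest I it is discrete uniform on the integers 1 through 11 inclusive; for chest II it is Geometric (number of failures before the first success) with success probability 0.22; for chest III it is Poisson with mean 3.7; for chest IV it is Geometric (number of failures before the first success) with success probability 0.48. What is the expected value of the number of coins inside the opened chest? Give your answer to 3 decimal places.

Component means — I: 6; II: 3.54545; III: 3.7; IV: 1.08333.
E[X] = 0.19·6 + 0.28·3.54545 + 0.24·3.7 + 0.29·1.08333 = 3.33489.

3.335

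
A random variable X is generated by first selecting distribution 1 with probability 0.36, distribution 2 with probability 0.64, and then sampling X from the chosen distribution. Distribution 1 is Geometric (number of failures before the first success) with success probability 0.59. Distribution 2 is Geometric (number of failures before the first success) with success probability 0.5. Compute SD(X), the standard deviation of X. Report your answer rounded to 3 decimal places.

Per component, 1: μ=0.694915, E[X²]=1.66073; 2: μ=1, E[X²]=3.
E[X] = 0.36·0.694915 + 0.64·1 = 0.890169.
E[X²] = 0.36·1.66073 + 0.64·3 = 2.51786.
Var(X) = E[X²] − (E[X])² = 2.51786 − 0.792402 = 1.72546.
SD(X) = √1.72546 = 1.31357.

1.314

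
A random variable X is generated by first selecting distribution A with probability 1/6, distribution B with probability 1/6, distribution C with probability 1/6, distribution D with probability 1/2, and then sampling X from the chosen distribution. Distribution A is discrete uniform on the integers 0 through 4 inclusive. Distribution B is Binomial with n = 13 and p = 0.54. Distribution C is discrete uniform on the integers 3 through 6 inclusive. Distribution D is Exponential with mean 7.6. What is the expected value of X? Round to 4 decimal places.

Component means — A: 2; B: 7.02; C: 4.5; D: 7.6.
E[X] = 0.166667·2 + 0.166667·7.02 + 0.166667·4.5 + 0.5·7.6 = 6.05333.

6.0533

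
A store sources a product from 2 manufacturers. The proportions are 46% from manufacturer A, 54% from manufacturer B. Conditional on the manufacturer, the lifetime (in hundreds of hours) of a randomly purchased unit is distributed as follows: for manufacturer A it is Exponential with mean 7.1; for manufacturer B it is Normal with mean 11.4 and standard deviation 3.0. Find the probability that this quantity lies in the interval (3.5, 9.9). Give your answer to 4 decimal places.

Conditional on each manufacturer, P(3.5 < X < 9.9): A: 0.362827; B: 0.30431.
By total probability, P(3.5 < X < 9.9) = 0.46·0.362827 + 0.54·0.30431 = 0.331228.

0.3312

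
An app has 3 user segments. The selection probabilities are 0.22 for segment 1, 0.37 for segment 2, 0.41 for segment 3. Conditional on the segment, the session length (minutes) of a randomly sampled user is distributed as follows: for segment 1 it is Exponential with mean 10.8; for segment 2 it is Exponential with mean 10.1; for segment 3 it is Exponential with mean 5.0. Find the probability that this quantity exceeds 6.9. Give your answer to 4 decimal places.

0.4061

Conditional on each segment, P(X > 6.9): 1: 0.527879; 2: 0.505014; 3: 0.251579.
By total probability, P(X > 6.9) = 0.22·0.527879 + 0.37·0.505014 + 0.41·0.251579 = 0.406136.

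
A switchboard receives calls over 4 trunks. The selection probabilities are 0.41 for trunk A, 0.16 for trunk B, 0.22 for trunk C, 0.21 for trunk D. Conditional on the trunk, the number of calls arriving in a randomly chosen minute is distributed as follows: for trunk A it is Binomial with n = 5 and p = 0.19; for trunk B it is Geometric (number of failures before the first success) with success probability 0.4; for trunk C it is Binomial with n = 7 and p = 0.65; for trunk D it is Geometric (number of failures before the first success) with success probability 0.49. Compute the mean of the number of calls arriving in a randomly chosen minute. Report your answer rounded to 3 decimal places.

Component means — A: 0.95; B: 1.5; C: 4.55; D: 1.04082.
E[X] = 0.41·0.95 + 0.16·1.5 + 0.22·4.55 + 0.21·1.04082 = 1.84907.

1.849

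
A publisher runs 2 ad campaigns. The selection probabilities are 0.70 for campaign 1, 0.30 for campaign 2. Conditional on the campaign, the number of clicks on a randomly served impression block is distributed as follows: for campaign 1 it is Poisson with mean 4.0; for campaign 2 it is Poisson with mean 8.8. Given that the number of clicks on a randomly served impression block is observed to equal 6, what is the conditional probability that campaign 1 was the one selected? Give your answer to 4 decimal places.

Likelihoods P(X=6 | ·): 1: 0.104196; 2: 0.0972237.
Posterior ∝ prior × likelihood. Numerator for 1: 0.7·0.104196 = 0.0729369.
Normalizing constant: 0.7·0.104196 + 0.3·0.0972237 = 0.102104.
P(1 | observation) = 0.0729369 / 0.102104 = 0.714339.

0.7143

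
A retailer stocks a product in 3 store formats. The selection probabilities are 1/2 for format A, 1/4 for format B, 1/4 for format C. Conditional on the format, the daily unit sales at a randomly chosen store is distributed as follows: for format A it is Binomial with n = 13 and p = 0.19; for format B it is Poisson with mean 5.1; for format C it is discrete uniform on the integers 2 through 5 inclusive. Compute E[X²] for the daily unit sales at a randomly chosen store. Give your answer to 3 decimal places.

For each component E[X²] = Var + (mean)², giving A: 8.1016; B: 31.11; C: 13.5.
Overall E[X²] = 0.5·8.1016 + 0.25·31.11 + 0.25·13.5 = 15.2033.

15.203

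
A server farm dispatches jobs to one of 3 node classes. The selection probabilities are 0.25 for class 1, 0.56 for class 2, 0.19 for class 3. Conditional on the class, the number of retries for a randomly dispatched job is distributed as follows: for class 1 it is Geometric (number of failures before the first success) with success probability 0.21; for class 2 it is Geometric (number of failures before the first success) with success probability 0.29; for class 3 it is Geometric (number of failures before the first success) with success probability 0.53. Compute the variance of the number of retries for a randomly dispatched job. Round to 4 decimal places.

10.4177

Per component, 1: μ=3.7619, E[X²]=32.0658; 2: μ=2.44828, E[X²]=14.4364; 3: μ=0.886792, E[X²]=2.45959.
E[X] = 0.25·3.7619 + 0.56·2.44828 + 0.19·0.886792 = 2.48.
E[X²] = 0.25·32.0658 + 0.56·14.4364 + 0.19·2.45959 = 16.5681.
Var(X) = E[X²] − (E[X])² = 16.5681 − 6.15041 = 10.4177.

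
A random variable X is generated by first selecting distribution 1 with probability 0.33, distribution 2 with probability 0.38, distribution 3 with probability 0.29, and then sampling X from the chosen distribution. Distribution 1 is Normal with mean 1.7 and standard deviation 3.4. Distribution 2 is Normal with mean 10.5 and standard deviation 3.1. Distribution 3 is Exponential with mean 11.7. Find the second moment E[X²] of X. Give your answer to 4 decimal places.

For each component E[X²] = Var + (mean)², giving 1: 14.45; 2: 119.86; 3: 273.78.
Overall E[X²] = 0.33·14.45 + 0.38·119.86 + 0.29·273.78 = 129.712.

129.7115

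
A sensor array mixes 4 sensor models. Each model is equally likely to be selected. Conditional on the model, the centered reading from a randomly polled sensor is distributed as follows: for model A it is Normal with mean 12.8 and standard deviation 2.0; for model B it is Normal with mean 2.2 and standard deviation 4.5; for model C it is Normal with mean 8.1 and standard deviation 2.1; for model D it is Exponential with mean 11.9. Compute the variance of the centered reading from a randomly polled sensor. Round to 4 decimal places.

Per component, A: μ=12.8, E[X²]=167.84; B: μ=2.2, E[X²]=25.09; C: μ=8.1, E[X²]=70.02; D: μ=11.9, E[X²]=283.22.
E[X] = 0.25·12.8 + 0.25·2.2 + 0.25·8.1 + 0.25·11.9 = 8.75.
E[X²] = 0.25·167.84 + 0.25·25.09 + 0.25·70.02 + 0.25·283.22 = 136.543.
Var(X) = E[X²] − (E[X])² = 136.543 − 76.5625 = 59.98.

59.9800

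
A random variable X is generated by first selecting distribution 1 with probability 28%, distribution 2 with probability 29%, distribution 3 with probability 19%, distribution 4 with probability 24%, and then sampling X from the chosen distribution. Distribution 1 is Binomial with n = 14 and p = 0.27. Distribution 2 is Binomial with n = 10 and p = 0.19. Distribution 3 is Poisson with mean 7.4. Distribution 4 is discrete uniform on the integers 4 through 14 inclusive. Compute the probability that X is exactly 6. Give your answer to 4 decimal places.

Conditional on each component, P(X = 6): 1: 0.0938255; 2: 0.00425286; 3: 0.139405; 4: 0.0909091.
By total probability, P(X = 6) = 0.28·0.0938255 + 0.29·0.00425286 + 0.19·0.139405 + 0.24·0.0909091 = 0.0758096.

0.0758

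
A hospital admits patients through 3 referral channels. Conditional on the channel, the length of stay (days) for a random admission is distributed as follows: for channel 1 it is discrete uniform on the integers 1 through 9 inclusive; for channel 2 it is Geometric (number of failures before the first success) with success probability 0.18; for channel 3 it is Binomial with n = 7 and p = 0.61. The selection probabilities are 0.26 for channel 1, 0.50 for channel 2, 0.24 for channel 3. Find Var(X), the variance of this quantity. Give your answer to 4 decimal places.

14.8560

Per component, 1: μ=5, E[X²]=31.6667; 2: μ=4.55556, E[X²]=46.0617; 3: μ=4.27, E[X²]=19.8982.
E[X] = 0.26·5 + 0.5·4.55556 + 0.24·4.27 = 4.60258.
E[X²] = 0.26·31.6667 + 0.5·46.0617 + 0.24·19.8982 = 36.0398.
Var(X) = E[X²] − (E[X])² = 36.0398 − 21.1837 = 14.856.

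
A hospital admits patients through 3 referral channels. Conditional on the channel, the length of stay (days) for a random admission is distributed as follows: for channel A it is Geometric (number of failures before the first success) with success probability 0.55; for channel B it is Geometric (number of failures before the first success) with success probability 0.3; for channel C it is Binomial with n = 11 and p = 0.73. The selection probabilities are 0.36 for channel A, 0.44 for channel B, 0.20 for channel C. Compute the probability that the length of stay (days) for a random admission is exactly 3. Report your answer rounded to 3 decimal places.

0.064

Conditional on each channel, P(X = 3): A: 0.0501187; B: 0.1029; C: 0.00181285.
By total probability, P(X = 3) = 0.36·0.0501187 + 0.44·0.1029 + 0.2·0.00181285 = 0.0636813.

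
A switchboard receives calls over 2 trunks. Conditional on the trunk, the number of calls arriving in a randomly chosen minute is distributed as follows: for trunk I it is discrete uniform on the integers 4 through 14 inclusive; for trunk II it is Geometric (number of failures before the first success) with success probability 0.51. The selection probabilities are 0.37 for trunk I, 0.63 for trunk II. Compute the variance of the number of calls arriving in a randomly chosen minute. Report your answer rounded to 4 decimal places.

Per component, I: μ=9, E[X²]=91; II: μ=0.960784, E[X²]=2.807.
E[X] = 0.37·9 + 0.63·0.960784 = 3.93529.
E[X²] = 0.37·91 + 0.63·2.807 = 35.4384.
Var(X) = E[X²] − (E[X])² = 35.4384 − 15.4865 = 19.9519.

19.9519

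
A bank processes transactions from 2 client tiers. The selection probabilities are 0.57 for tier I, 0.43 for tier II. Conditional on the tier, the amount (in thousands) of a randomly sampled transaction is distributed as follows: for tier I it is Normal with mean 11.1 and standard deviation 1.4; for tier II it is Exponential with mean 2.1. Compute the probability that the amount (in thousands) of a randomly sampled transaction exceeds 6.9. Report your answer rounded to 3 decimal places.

0.585

Conditional on each tier, P(X > 6.9): I: 0.99865; II: 0.0374139.
By total probability, P(X > 6.9) = 0.57·0.99865 + 0.43·0.0374139 = 0.585319.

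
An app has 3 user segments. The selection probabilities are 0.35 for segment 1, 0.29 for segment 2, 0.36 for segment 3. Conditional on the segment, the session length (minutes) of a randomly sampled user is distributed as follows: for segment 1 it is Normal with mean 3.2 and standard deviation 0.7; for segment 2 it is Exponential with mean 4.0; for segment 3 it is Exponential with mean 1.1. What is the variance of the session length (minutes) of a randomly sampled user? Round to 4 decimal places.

6.7457

Per component, 1: μ=3.2, E[X²]=10.73; 2: μ=4, E[X²]=32; 3: μ=1.1, E[X²]=2.42.
E[X] = 0.35·3.2 + 0.29·4 + 0.36·1.1 = 2.676.
E[X²] = 0.35·10.73 + 0.29·32 + 0.36·2.42 = 13.9067.
Var(X) = E[X²] − (E[X])² = 13.9067 − 7.16098 = 6.74572.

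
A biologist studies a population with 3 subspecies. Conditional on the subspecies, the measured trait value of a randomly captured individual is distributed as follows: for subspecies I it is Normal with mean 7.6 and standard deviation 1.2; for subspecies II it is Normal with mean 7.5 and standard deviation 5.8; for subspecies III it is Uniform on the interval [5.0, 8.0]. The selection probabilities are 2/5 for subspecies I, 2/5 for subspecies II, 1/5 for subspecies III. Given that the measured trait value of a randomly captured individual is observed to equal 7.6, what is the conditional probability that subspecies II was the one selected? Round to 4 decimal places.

Likelihoods f(7.6 | ·): I: 0.332452; II: 0.0687729; III: 0.333333.
Posterior ∝ prior × likelihood. Numerator for II: 0.4·0.0687729 = 0.0275092.
Normalizing constant: 0.4·0.332452 + 0.4·0.0687729 + 0.2·0.333333 = 0.227157.
P(II | observation) = 0.0275092 / 0.227157 = 0.121102.

0.1211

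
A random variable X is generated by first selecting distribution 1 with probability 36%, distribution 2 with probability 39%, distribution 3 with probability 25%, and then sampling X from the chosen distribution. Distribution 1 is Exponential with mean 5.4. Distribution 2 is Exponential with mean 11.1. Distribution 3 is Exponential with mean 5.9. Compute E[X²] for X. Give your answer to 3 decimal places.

For each component E[X²] = Var + (mean)², giving 1: 58.32; 2: 246.42; 3: 69.62.
Overall E[X²] = 0.36·58.32 + 0.39·246.42 + 0.25·69.62 = 134.504.

134.504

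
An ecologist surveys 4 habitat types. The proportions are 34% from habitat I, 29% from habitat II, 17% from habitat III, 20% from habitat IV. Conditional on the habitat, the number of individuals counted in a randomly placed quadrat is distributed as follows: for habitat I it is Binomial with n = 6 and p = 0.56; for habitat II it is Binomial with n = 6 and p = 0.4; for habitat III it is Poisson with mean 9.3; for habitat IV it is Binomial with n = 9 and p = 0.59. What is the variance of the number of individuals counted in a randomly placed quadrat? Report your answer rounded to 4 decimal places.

Per component, I: μ=3.36, E[X²]=12.768; II: μ=2.4, E[X²]=7.2; III: μ=9.3, E[X²]=95.79; IV: μ=5.31, E[X²]=30.3732.
E[X] = 0.34·3.36 + 0.29·2.4 + 0.17·9.3 + 0.2·5.31 = 4.4814.
E[X²] = 0.34·12.768 + 0.29·7.2 + 0.17·95.79 + 0.2·30.3732 = 28.7881.
Var(X) = E[X²] − (E[X])² = 28.7881 − 20.0829 = 8.70511.

8.7051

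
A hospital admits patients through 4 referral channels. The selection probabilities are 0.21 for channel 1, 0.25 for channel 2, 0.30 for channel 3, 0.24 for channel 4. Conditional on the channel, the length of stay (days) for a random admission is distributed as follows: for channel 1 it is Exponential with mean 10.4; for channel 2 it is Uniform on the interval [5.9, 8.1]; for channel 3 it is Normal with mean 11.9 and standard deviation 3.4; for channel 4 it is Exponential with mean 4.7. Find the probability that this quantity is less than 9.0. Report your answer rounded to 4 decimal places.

0.6353

Conditional on each channel, P(X < 9.0): 1: 0.57911; 2: 1; 3: 0.196846; 4: 0.852642.
By total probability, P(X < 9.0) = 0.21·0.57911 + 0.25·1 + 0.3·0.196846 + 0.24·0.852642 = 0.635301.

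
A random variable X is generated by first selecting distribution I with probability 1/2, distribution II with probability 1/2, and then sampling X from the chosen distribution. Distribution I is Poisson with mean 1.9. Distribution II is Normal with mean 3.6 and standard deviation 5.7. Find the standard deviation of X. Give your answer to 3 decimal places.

4.233

Per component, I: μ=1.9, E[X²]=5.51; II: μ=3.6, E[X²]=45.45.
E[X] = 0.5·1.9 + 0.5·3.6 = 2.75.
E[X²] = 0.5·5.51 + 0.5·45.45 = 25.48.
Var(X) = E[X²] − (E[X])² = 25.48 − 7.5625 = 17.9175.
SD(X) = √17.9175 = 4.23291.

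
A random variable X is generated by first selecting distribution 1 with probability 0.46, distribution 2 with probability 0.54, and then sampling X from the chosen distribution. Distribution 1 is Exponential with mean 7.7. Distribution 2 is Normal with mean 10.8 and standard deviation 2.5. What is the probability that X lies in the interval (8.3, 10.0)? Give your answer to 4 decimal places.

0.1476

Conditional on each component, P(8.3 < X < 10.0): 1: 0.067416; 2: 0.215829.
By total probability, P(8.3 < X < 10.0) = 0.46·0.067416 + 0.54·0.215829 = 0.147559.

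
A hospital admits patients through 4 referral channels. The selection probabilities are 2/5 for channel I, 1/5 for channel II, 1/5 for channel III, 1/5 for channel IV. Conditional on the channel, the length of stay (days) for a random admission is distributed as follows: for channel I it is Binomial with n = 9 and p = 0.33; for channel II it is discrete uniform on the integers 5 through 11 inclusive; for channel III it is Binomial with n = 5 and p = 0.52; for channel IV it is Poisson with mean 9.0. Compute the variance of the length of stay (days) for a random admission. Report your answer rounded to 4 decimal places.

11.4343

Per component, I: μ=2.97, E[X²]=10.8108; II: μ=8, E[X²]=68; III: μ=2.6, E[X²]=8.008; IV: μ=9, E[X²]=90.
E[X] = 0.4·2.97 + 0.2·8 + 0.2·2.6 + 0.2·9 = 5.108.
E[X²] = 0.4·10.8108 + 0.2·68 + 0.2·8.008 + 0.2·90 = 37.5259.
Var(X) = E[X²] − (E[X])² = 37.5259 − 26.0917 = 11.4343.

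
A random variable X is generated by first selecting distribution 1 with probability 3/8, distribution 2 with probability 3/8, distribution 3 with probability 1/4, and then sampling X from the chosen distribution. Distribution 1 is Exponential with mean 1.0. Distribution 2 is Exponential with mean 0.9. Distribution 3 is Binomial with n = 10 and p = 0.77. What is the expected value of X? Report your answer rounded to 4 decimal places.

2.6375

Component means — 1: 1; 2: 0.9; 3: 7.7.
E[X] = 0.375·1 + 0.375·0.9 + 0.25·7.7 = 2.6375.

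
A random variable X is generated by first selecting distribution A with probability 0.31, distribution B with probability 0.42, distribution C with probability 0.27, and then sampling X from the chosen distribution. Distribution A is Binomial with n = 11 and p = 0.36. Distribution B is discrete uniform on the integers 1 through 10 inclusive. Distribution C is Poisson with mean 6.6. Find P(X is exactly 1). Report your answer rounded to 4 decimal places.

Conditional on each component, P(X = 1): A: 0.0456557; B: 0.1; C: 0.00897843.
By total probability, P(X = 1) = 0.31·0.0456557 + 0.42·0.1 + 0.27·0.00897843 = 0.0585774.

0.0586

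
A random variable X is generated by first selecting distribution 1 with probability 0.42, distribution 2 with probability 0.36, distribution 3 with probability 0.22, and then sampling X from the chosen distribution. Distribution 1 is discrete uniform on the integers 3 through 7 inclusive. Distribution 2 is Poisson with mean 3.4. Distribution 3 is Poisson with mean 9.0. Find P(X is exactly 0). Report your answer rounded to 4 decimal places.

0.0120

Conditional on each component, P(X = 0): 1: 0; 2: 0.0333733; 3: 0.00012341.
By total probability, P(X = 0) = 0.42·0 + 0.36·0.0333733 + 0.22·0.00012341 = 0.0120415.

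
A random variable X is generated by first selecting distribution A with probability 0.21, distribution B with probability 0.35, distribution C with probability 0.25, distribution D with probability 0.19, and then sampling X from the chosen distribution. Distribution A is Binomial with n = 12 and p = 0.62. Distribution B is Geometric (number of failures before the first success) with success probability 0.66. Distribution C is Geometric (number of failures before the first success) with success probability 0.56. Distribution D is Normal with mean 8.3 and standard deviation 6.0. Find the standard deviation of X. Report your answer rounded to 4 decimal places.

Per component, A: μ=7.44, E[X²]=58.1808; B: μ=0.515152, E[X²]=1.04591; C: μ=0.785714, E[X²]=2.02041; D: μ=8.3, E[X²]=104.89.
E[X] = 0.21·7.44 + 0.35·0.515152 + 0.25·0.785714 + 0.19·8.3 = 3.51613.
E[X²] = 0.21·58.1808 + 0.35·1.04591 + 0.25·2.02041 + 0.19·104.89 = 33.0182.
Var(X) = E[X²] − (E[X])² = 33.0182 − 12.3632 = 20.6551.
SD(X) = √20.6551 = 4.54478.

4.5448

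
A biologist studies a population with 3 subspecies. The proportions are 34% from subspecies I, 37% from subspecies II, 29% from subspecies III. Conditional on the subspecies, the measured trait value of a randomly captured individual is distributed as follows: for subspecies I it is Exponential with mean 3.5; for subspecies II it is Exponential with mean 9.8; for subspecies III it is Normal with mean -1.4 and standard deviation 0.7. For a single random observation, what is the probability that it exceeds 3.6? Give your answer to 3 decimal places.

Conditional on each subspecies, P(X > 3.6): I: 0.357517; II: 0.692569; III: 4.57079e-13.
By total probability, P(X > 3.6) = 0.34·0.357517 + 0.37·0.692569 + 0.29·4.57079e-13 = 0.377807.

0.378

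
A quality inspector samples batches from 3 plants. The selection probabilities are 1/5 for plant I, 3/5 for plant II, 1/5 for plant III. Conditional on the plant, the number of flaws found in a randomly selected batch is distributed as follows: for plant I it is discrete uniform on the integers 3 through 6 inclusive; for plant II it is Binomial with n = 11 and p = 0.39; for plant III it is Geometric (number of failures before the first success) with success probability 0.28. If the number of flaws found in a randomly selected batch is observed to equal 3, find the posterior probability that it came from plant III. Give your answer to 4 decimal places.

Likelihoods P(X=3 | ·): I: 0.25; II: 0.187636; III: 0.104509.
Posterior ∝ prior × likelihood. Numerator for III: 0.2·0.104509 = 0.0209019.
Normalizing constant: 0.2·0.25 + 0.6·0.187636 + 0.2·0.104509 = 0.183484.
P(III | observation) = 0.0209019 / 0.183484 = 0.113917.

0.1139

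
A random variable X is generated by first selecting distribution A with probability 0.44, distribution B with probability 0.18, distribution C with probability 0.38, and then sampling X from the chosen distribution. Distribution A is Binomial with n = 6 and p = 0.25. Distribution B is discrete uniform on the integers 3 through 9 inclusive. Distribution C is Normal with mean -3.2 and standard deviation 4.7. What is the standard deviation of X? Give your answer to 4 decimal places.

Per component, A: μ=1.5, E[X²]=3.375; B: μ=6, E[X²]=40; C: μ=-3.2, E[X²]=32.33.
E[X] = 0.44·1.5 + 0.18·6 + 0.38·-3.2 = 0.524.
E[X²] = 0.44·3.375 + 0.18·40 + 0.38·32.33 = 20.9704.
Var(X) = E[X²] − (E[X])² = 20.9704 − 0.274576 = 20.6958.
SD(X) = √20.6958 = 4.54927.

4.5493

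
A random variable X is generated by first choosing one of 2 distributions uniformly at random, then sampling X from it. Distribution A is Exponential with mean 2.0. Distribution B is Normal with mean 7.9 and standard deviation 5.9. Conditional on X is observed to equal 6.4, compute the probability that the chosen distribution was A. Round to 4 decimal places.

Likelihoods f(6.4 | ·): A: 0.0203811; B: 0.065467.
Posterior ∝ prior × likelihood. Numerator for A: 0.5·0.0203811 = 0.0101906.
Normalizing constant: 0.5·0.0203811 + 0.5·0.065467 = 0.042924.
P(A | observation) = 0.0101906 / 0.042924 = 0.237409.

0.2374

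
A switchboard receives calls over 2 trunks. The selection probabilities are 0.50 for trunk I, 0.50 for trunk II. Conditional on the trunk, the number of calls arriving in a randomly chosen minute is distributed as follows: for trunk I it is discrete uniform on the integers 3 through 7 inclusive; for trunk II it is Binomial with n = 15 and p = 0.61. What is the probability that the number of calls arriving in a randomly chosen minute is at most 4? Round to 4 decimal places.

0.2037

Conditional on each trunk, P(X ≤ 4): I: 0.4; II: 0.00748551.
By total probability, P(X ≤ 4) = 0.5·0.4 + 0.5·0.00748551 = 0.203743.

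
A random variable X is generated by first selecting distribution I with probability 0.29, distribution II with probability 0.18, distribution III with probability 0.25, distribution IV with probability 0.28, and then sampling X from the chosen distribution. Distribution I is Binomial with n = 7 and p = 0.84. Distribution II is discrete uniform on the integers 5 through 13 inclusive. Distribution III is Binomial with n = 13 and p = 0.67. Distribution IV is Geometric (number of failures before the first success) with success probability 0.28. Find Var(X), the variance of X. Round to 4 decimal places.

Per component, I: μ=5.88, E[X²]=35.5152; II: μ=9, E[X²]=87.6667; III: μ=8.71, E[X²]=78.7384; IV: μ=2.57143, E[X²]=15.7959.
E[X] = 0.29·5.88 + 0.18·9 + 0.25·8.71 + 0.28·2.57143 = 6.2227.
E[X²] = 0.29·35.5152 + 0.18·87.6667 + 0.25·78.7384 + 0.28·15.7959 = 50.1869.
Var(X) = E[X²] − (E[X])² = 50.1869 − 38.722 = 11.4649.

11.4649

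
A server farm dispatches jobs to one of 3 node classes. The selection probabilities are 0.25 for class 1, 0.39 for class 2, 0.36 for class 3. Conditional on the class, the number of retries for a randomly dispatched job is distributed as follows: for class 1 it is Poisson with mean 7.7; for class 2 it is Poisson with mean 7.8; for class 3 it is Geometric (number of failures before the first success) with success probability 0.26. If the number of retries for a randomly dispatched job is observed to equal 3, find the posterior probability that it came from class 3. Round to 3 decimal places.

Likelihoods P(X=3 | ·): 1: 0.0344551; 2: 0.0324068; 3: 0.105358.
Posterior ∝ prior × likelihood. Numerator for 3: 0.36·0.105358 = 0.037929.
Normalizing constant: 0.25·0.0344551 + 0.39·0.0324068 + 0.36·0.105358 = 0.0591814.
P(3 | observation) = 0.037929 / 0.0591814 = 0.640894.

0.641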